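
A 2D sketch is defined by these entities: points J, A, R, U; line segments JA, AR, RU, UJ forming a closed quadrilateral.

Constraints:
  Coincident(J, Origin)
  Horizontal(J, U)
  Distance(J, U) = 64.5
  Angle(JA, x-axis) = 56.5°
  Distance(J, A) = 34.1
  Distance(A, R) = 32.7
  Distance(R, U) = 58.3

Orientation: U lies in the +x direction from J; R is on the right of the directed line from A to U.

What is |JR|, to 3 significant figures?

6.47

J is at the origin; JU is horizontal with |JU| = 64.5 and U in +x, so U = (64.5, 0). JA runs at 56.5° with |JA| = 34.1, so A = (18.8, 28.4). R is determined by |AR| = 32.7 and |RU| = 58.3 together: it lies at the intersection of circle(A, 32.7) and circle(U, 58.3). With |AU| = 53.8, the foot of the radical line on AU is 5.26 from A and the perpendicular offset is √(32.7² − 5.26²) = 32.3. Taking the right-of-AU solution: R = (6.23, -1.74).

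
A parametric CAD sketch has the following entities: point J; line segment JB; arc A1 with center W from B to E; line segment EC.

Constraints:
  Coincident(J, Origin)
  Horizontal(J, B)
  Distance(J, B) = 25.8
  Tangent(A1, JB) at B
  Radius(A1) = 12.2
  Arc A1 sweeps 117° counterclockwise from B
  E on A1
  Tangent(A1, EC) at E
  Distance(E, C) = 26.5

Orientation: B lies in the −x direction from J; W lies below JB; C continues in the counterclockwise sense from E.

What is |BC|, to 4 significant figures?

41.37

On A1, B sits at bearing 90° from W; a 117° counterclockwise sweep puts E at bearing 207°, so E = W + 12.2·(cos 207°, sin 207°) = (-36.67, -17.74). A1 meets EC tangentially, so WE is at right angles to EC, so EC runs along (−sin 207°, cos 207°); with |EC| = 26.5, C = (-24.64, -41.35). Then |BC| = |C − B| = 41.37.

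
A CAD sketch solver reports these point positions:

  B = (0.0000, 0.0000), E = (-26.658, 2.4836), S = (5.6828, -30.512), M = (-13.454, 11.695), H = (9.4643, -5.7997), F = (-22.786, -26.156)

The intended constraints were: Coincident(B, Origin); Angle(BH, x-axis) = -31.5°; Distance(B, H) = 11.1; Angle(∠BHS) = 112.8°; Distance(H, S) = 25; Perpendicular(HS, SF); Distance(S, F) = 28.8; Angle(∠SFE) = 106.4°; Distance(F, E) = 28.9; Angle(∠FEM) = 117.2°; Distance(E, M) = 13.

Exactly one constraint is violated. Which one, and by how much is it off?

Distance(E, M) = 13 — off by 3.10.

B = (0.00, 0.00) ✓; BH at -31.50° ✓; |BH| = 11.10 ✓; ∠BHS = 112.8° ✓; |HS| = 25.00 ✓; ∠(HS, SF) = 90.00° ✓; |SF| = 28.80 ✓; ∠SFE = 106.4° ✓; |FE| = 28.90 ✓; ∠FEM = 117.2° ✓; |EM| = 16.10 ✗.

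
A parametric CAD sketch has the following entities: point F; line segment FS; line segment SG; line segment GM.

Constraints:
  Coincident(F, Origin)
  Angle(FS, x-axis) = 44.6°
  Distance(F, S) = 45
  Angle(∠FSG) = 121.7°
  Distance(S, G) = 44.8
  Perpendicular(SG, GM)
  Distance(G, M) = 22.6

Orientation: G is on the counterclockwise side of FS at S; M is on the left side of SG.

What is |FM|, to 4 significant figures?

70.22

F is at the origin; FS runs at 44.6° with length 45.0, so S = 45.0·(cos 44.6°, sin 44.6°) = (32.04, 31.60). ∠FSG = 121.7°, so SG runs at 44.6° + (180° − 121.7°) = 102.9° from the x-axis; with |SG| = 44.8, G = S + 44.8·(cos 102.9°, sin 102.9°) = (22.04, 75.27). SG is perpendicular to GM; with |GM| = 22.6 on the left of SG, M = G + 22.6·(-0.9748, -0.2233) = (0.009964, 70.22). Then |FM| = |M − F| = 70.22.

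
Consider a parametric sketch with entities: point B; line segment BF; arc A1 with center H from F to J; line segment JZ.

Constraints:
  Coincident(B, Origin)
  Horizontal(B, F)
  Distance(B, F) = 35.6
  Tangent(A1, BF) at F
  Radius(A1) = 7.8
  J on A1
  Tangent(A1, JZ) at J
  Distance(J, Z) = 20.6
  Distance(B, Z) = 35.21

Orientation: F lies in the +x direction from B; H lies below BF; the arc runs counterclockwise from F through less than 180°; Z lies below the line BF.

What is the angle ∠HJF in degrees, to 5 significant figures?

51.277°

B is at the origin; BF is horizontal with |BF| = 35.6 and F on the +x side, so F = (35.600, 0.0000). The tangent condition forces HF to be normal to BF, so H = F + (0, -7.8) = (35.600, -7.8000). Since HJ ⟂ JZ (tangency), |HZ| = √(7.8² + 20.6²) = 22.027 regardless of where J sits on A1. So Z lies on both circle(B, 35.21) and circle(H, 22.027); the below-BF intersection is Z = (23.509, -26.212). J is the foot of the tangent from Z: J = (27.986, -6.1046).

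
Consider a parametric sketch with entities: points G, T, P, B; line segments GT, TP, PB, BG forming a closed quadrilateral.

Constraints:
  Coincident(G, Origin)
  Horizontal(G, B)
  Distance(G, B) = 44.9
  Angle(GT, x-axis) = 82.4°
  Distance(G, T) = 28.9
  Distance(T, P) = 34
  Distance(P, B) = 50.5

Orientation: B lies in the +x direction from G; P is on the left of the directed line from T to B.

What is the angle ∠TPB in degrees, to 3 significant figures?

69.6°

G is at the origin; GB is horizontal with |GB| = 44.9 and B in +x, so B = (44.9, 0). GT runs at 82.4° with |GT| = 28.9, so T = (3.82, 28.6). P is determined by |TP| = 34.0 and |PB| = 50.5 together: it lies at the intersection of circle(T, 34.0) and circle(B, 50.5). With |TB| = 50.1, the foot of the radical line on TB is 11.1 from T and the perpendicular offset is √(34.0² − 11.1²) = 32.1. Taking the left-of-TB solution: P = (31.3, 48.6).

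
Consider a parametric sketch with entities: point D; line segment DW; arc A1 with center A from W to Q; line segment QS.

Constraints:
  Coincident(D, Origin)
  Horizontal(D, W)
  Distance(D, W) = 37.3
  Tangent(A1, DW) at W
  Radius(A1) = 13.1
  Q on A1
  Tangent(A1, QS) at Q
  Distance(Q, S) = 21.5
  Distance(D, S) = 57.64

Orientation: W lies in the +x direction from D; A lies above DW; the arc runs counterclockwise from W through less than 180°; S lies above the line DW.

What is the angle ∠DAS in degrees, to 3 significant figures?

124°

D is at the origin; D and W share the same y with |DW| = 37.3 and W on the +x side, so W = (37.3, 0.00). Tangency of A1 to DW means the radius AW is perpendicular to DW, so A = W + (0, 13.1) = (37.3, 13.1). Since AQ ⟂ QS (tangency), |AS| = √(13.1² + 21.5²) = 25.2 regardless of where Q sits on A1. So S lies on both circle(D, 57.64) and circle(A, 25.2); the above-DW intersection is S = (43.9, 37.4). Q is the foot of the tangent from S: Q = (49.9, 16.8).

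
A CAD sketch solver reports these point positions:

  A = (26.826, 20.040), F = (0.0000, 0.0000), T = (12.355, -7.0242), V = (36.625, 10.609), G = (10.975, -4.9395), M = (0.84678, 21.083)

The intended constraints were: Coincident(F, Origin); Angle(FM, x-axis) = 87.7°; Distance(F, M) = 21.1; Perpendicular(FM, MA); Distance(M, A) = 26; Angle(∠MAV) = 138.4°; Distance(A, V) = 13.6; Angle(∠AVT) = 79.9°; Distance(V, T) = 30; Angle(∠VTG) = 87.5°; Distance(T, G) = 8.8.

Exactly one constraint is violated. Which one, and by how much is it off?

Distance(T, G) = 8.8 — off by 6.30.

F = (0.00, 0.00) ✓; FM at 87.70° ✓; |FM| = 21.10 ✓; ∠(FM, MA) = 90.00° ✓; |MA| = 26.00 ✓; ∠MAV = 138.4° ✓; |AV| = 13.60 ✓; ∠AVT = 79.90° ✓; |VT| = 30.00 ✓; ∠VTG = 87.50° ✓; |TG| = 2.500 ✗.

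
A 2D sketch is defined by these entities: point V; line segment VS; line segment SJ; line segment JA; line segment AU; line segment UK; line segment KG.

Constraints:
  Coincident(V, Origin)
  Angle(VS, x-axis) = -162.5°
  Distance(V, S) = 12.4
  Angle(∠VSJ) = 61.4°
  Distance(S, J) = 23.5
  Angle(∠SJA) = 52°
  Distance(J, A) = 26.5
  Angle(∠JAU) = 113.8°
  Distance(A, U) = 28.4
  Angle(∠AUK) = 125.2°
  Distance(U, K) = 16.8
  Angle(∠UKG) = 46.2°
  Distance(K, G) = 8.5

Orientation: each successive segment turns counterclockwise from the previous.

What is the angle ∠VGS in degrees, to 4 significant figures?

25.64°

V is at the origin; VS runs at -162.5° with length 12.4, so S = (-11.83, -3.729). ∠VSJ = 61.4° gives SJ at -43.90° from the x-axis; with |SJ| = 23.5, J = (5.107, -20.02). ∠SJA = 52.0° gives JA at 84.10° from the x-axis; with |JA| = 26.5, A = (7.831, 6.336). ∠JAU = 113.8° gives AU at 150.3° from the x-axis; with |AU| = 28.4, U = (-16.84, 20.41). ∠AUK = 125.2° gives UK at -154.9° from the x-axis; with |UK| = 16.8, K = (-32.05, 13.28). ∠UKG = 46.2° gives KG at -21.10° from the x-axis; with |KG| = 8.5, G = (-24.12, 10.22). Then cos ∠VGS = GV·GS / (|GV||GS|), giving 25.64°.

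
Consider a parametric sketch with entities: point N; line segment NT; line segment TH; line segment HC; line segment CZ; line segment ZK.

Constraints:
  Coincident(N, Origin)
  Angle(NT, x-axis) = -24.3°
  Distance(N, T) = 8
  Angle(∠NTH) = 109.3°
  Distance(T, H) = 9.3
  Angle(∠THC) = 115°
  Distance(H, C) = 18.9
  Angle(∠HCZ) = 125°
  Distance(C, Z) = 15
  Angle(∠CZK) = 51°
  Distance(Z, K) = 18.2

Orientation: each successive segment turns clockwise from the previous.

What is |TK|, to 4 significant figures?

13.53

N is at the origin; NT runs at -24.3° with length 8.0, so T = (7.291, -3.292). ∠NTH = 109.3° gives TH at -95.00° from the x-axis; with |TH| = 9.3, H = (6.481, -12.56). ∠THC = 115.0° gives HC at -160.0° from the x-axis; with |HC| = 18.9, C = (-11.28, -19.02). ∠HCZ = 125.0° gives CZ at 145.0° from the x-axis; with |CZ| = 15.0, Z = (-23.57, -10.42). ∠CZK = 51.0° gives ZK at 16.00° from the x-axis; with |ZK| = 18.2, K = (-6.072, -5.401). Then |TK| = |K − T| = 13.53.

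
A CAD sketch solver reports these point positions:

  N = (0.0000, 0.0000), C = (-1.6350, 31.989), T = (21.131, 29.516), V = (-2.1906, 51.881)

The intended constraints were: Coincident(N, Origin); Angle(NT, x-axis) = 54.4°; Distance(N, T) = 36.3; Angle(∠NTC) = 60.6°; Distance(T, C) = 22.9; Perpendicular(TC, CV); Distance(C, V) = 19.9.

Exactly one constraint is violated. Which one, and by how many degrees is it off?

Perpendicular(TC, CV) — off by 7.80°.

N = (0.00, 0.00) ✓; NT at 54.40° ✓; |NT| = 36.30 ✓; ∠NTC = 60.60° ✓; |TC| = 22.90 ✓; ∠(TC, CV) = 82.20° ✗; |CV| = 19.90 ✓.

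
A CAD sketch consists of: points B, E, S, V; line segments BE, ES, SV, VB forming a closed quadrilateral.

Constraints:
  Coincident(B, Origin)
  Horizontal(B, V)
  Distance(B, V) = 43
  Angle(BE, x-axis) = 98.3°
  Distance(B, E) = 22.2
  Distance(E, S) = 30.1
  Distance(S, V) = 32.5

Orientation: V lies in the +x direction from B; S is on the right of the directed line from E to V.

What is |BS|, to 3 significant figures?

11.8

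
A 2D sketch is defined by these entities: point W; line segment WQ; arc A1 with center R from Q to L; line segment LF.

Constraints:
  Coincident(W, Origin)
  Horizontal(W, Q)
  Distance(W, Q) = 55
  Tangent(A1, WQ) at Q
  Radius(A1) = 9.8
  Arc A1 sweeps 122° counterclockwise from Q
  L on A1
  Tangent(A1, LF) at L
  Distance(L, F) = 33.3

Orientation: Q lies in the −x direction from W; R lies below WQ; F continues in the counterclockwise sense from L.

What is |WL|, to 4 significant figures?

65.06

W is at the origin; W and Q share the same y with |WQ| = 55.0 and Q on the −x side, so Q = (-55.00, 0.000). Tangency of A1 to WQ means the radius RQ is perpendicular to WQ, so R = Q + (0, -9.8) = (-55.00, -9.800). On A1, Q sits at bearing 90° from R; a 122° counterclockwise sweep puts L at bearing 212°, so L = R + 9.8·(cos 212°, sin 212°) = (-63.31, -14.99). Then |WL| = |L − W| = 65.06.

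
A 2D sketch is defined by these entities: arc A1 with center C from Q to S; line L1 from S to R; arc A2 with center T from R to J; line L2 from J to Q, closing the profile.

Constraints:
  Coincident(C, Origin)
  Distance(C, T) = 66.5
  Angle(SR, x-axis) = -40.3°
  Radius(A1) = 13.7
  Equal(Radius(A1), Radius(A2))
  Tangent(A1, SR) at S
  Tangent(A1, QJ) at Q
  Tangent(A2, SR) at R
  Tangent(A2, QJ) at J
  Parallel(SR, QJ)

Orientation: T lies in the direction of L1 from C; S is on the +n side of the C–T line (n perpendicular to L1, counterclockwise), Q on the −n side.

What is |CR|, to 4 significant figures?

67.90

The slot axis is L1's direction at -40.3°, so u = (cos -40.3°, sin -40.3°) = (0.7627, -0.6468) and n = (−sin -40.3°, cos -40.3°) = (0.6468, 0.7627). C is at the origin and T lies 66.5 along u from C, so T = 66.5·u = (50.72, -43.01). Tangency of A1 to both parallel lines with radius 13.7 puts S and Q at C ± 13.7·n: S = (8.861, 10.45), Q = (-8.861, -10.45). Equal radii place R and J the same way about T: R = T + 13.7·n = (59.58, -32.56), J = T − 13.7·n = (41.86, -53.46). Then |CR| = |R − C| = 67.90.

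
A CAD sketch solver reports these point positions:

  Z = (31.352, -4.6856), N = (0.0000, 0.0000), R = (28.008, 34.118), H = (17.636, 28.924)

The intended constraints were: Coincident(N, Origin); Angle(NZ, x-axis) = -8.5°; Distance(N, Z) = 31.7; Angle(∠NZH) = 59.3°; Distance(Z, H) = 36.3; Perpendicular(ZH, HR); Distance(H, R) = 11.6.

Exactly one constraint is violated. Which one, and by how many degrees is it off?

Perpendicular(ZH, HR) — off by 4.40°.

N = (0.00, 0.00) ✓; NZ at -8.500° ✓; |NZ| = 31.70 ✓; ∠NZH = 59.30° ✓; |ZH| = 36.30 ✓; ∠(ZH, HR) = 85.60° ✗; |HR| = 11.60 ✓.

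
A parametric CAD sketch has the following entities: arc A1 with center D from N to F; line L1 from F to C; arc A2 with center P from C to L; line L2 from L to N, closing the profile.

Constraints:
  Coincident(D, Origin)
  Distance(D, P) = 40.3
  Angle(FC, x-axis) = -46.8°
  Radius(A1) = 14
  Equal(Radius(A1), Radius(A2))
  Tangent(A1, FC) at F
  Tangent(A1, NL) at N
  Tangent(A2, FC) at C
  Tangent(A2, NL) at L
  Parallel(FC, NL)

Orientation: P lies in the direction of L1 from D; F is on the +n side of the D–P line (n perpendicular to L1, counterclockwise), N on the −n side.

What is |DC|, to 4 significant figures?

42.66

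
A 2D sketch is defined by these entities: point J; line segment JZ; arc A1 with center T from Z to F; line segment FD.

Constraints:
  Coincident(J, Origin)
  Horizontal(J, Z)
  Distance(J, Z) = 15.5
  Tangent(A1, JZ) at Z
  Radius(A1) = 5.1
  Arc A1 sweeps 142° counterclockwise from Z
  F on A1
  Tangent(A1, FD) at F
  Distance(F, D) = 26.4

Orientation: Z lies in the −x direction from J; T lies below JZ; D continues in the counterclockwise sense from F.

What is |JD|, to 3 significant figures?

25.5

On A1, Z sits at bearing 90° from T; a 142° counterclockwise sweep puts F at bearing 232°, so F = T + 5.1·(cos 232°, sin 232°) = (-18.6, -9.12). Tangency of A1 to FD means the radius TF is perpendicular to FD, so FD runs along (−sin 232°, cos 232°); with |FD| = 26.4, D = (2.16, -25.4). Then |JD| = |D − J| = 25.5.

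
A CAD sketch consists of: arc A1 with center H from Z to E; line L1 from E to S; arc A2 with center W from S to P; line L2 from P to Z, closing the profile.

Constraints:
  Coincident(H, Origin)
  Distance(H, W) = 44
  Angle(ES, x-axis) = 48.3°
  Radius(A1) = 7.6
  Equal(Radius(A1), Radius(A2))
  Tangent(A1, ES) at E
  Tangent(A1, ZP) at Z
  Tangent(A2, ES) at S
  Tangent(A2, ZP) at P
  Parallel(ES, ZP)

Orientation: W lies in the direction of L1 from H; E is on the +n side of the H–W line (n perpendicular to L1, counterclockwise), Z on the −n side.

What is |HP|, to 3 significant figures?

44.7

The slot axis is L1's direction at 48.3°, so u = (cos 48.3°, sin 48.3°) = (0.665, 0.747) and n = (−sin 48.3°, cos 48.3°) = (-0.747, 0.665). H is at the origin and W lies 44.0 along u from H, so W = 44.0·u = (29.3, 32.9). Tangency of A1 to both parallel lines with radius 7.6 puts E and Z at H ± 7.6·n: E = (-5.67, 5.06), Z = (5.67, -5.06). Equal radii place S and P the same way about W: S = W + 7.6·n = (23.6, 37.9), P = W − 7.6·n = (34.9, 27.8). Then |HP| = |P − H| = 44.7.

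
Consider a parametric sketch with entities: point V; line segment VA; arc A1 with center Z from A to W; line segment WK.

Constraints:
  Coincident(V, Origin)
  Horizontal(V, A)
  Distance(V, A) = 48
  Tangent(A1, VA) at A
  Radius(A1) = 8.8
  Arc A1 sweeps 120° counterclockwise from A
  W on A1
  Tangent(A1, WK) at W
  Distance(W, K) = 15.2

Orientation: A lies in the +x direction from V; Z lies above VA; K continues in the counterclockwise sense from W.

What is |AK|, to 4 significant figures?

26.36

V is at the origin; VA is horizontal with |VA| = 48.0 and A on the +x side, so A = (48.00, 0.000). Since A1 is tangent to VA there, ZA ⟂ VA, so Z = A + (0, 8.8) = (48.00, 8.800). On A1, A sits at bearing -90° from Z; a 120° counterclockwise sweep puts W at bearing 30°, so W = Z + 8.8·(cos 30°, sin 30°) = (55.62, 13.20). Tangency of A1 to WK means the radius ZW is perpendicular to WK, so WK runs along (−sin 30°, cos 30°); with |WK| = 15.2, K = (48.02, 26.36). Then |AK| = |K − A| = 26.36.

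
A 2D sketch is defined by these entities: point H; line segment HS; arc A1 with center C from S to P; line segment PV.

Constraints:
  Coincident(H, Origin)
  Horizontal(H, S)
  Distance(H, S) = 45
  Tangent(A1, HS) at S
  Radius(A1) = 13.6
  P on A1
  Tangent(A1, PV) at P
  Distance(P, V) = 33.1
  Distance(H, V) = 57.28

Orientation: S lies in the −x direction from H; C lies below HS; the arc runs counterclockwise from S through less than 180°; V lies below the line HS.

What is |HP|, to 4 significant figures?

59.54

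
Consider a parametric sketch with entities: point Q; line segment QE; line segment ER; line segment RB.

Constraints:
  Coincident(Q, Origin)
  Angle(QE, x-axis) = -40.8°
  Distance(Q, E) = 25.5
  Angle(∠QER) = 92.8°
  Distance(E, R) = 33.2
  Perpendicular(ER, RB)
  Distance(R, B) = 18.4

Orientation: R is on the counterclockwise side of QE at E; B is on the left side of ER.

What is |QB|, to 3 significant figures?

35.2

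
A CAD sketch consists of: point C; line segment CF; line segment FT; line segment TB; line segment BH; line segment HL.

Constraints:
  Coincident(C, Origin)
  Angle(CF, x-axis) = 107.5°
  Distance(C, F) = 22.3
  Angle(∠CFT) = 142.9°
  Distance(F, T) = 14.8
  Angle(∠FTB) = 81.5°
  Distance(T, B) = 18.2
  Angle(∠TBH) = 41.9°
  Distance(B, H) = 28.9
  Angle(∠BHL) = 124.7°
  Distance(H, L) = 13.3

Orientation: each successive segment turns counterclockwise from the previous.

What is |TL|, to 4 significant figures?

22.96

∠TBH = 41.9° gives BH at 21.20° from the x-axis; with |BH| = 28.9, H = (-0.05978, 24.06). ∠BHL = 124.7° gives HL at 76.50° from the x-axis; with |HL| = 13.3, L = (3.045, 36.99). Then |TL| = |L − T| = 22.96.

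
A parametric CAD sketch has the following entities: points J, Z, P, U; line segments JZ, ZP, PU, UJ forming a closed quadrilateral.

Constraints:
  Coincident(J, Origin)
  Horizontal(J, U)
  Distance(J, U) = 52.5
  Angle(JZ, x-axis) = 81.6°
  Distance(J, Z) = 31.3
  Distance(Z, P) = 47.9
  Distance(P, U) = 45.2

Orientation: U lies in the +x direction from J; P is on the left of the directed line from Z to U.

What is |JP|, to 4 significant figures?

67.61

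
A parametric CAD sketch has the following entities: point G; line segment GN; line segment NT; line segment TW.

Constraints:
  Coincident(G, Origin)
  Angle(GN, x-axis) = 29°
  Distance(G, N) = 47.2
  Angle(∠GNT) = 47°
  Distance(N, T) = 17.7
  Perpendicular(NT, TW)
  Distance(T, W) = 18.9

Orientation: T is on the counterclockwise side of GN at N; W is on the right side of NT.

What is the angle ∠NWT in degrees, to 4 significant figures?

43.12°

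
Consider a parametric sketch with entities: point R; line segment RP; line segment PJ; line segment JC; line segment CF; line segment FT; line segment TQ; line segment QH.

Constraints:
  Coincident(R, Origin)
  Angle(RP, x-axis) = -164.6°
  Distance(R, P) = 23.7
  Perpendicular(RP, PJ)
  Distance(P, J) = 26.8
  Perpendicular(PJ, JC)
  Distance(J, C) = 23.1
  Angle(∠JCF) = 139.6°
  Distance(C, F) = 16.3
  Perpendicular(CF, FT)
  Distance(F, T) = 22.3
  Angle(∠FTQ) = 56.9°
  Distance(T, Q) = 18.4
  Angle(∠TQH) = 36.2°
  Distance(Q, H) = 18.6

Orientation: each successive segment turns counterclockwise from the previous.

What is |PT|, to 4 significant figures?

21.07

R is at the origin; RP runs at -164.6° with length 23.7, so P = (-22.85, -6.294). RP is perpendicular to PJ, so PJ runs at -74.60°; with |PJ| = 26.8, J = (-15.73, -32.13). PJ is perpendicular to JC, so JC runs at 15.40°; with |JC| = 23.1, C = (6.538, -26.00). ∠JCF = 139.6° gives CF at 55.80° from the x-axis; with |CF| = 16.3, F = (15.70, -12.52). CF ⟂ FT, so FT runs at 145.8°; with |FT| = 22.3, T = (-2.743, 0.01878). Then |PT| = |T − P| = 21.07.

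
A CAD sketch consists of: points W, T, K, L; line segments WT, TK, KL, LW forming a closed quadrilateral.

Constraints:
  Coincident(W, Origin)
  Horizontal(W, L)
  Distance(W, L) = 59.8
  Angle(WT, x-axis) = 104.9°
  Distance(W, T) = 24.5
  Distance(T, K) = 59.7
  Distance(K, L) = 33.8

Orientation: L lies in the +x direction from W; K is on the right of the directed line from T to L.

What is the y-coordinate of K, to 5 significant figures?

-20.992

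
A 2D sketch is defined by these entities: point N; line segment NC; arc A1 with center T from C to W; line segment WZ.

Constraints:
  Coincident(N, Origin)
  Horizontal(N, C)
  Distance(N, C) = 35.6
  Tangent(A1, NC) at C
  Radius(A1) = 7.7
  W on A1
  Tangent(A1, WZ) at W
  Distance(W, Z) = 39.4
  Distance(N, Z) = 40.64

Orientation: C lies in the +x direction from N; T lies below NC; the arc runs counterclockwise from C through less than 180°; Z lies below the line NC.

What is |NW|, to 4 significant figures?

29.06

Checks: |TW| = 7.700 ✓; ∠(TW, WZ) = 90.00° ✓; |WZ| = 39.40 ✓; |NZ| = 40.64 ✓.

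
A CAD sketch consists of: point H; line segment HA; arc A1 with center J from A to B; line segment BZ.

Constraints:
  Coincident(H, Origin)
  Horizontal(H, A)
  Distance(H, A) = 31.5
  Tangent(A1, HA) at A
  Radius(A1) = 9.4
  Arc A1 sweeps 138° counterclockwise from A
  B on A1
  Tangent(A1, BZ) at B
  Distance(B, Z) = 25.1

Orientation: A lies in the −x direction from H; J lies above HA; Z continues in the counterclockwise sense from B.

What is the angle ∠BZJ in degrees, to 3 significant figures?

20.5°

On A1, A sits at bearing -90° from J; a 138° counterclockwise sweep puts B at bearing 48°, so B = J + 9.4·(cos 48°, sin 48°) = (-25.2, 16.4). Tangency of A1 to BZ means the radius JB is perpendicular to BZ, so BZ runs along (−sin 48°, cos 48°); with |BZ| = 25.1, Z = (-43.9, 33.2). Then cos ∠BZJ = ZB·ZJ / (|ZB||ZJ|), giving 20.5°.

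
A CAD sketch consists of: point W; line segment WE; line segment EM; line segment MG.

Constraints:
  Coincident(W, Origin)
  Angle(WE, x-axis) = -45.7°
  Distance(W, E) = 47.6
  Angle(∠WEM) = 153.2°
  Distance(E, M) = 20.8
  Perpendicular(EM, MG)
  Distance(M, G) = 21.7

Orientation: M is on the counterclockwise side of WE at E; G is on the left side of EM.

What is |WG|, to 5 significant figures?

63.288

∠WEM = 153.2°, so EM runs at -45.7° + (180° − 153.2°) = -18.900° from the x-axis; with |EM| = 20.8, M = E + 20.8·(cos -18.900°, sin -18.900°) = (52.923, -40.804). EM is perpendicular to MG; with |MG| = 21.7 on the left of EM, G = M + 21.7·(0.32392, 0.94609) = (59.952, -20.274). Then |WG| = |G − W| = 63.288.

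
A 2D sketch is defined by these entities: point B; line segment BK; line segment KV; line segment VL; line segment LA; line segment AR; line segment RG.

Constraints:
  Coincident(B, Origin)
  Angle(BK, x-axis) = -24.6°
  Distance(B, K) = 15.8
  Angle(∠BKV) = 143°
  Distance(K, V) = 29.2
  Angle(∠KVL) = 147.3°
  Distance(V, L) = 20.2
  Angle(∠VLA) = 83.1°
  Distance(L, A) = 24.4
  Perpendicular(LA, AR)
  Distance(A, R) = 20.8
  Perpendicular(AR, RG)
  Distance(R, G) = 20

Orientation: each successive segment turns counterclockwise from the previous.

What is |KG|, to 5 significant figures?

27.387

B is at the origin; BK runs at -24.6° with length 15.8, so K = (14.366, -6.5772). ∠BKV = 143.0° gives KV at 12.400° from the x-axis; with |KV| = 29.2, V = (42.885, -0.30696). ∠KVL = 147.3° gives VL at 45.100° from the x-axis; with |VL| = 20.2, L = (57.143, 14.001). ∠VLA = 83.1° gives LA at 142.00° from the x-axis; with |LA| = 24.4, A = (37.916, 29.024). LA ⟂ AR, so AR runs at -128.00°; with |AR| = 20.8, R = (25.110, 12.633). AR ⟂ RG, so RG runs at -38.000°; with |RG| = 20.0, G = (40.870, 0.31979). Then |KG| = |G − K| = 27.387.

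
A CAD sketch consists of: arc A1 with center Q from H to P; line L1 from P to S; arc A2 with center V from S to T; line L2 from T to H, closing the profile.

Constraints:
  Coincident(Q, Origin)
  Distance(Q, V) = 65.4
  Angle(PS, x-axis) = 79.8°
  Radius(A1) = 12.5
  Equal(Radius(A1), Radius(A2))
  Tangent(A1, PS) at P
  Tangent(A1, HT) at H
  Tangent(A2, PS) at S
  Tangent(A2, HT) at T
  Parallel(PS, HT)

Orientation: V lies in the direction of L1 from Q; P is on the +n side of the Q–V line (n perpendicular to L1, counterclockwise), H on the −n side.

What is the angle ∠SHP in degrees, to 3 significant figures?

69.1°

The slot axis is L1's direction at 79.8°, so u = (cos 79.8°, sin 79.8°) = (0.177, 0.984) and n = (−sin 79.8°, cos 79.8°) = (-0.984, 0.177). Q is at the origin and V lies 65.4 along u from Q, so V = 65.4·u = (11.6, 64.4). Tangency of A1 to both parallel lines with radius 12.5 puts P and H at Q ± 12.5·n: P = (-12.3, 2.21), H = (12.3, -2.21). Equal radii place S and T the same way about V: S = V + 12.5·n = (-0.721, 66.6), T = V − 12.5·n = (23.9, 62.2). Then cos ∠SHP = HS·HP / (|HS||HP|), giving 69.1°.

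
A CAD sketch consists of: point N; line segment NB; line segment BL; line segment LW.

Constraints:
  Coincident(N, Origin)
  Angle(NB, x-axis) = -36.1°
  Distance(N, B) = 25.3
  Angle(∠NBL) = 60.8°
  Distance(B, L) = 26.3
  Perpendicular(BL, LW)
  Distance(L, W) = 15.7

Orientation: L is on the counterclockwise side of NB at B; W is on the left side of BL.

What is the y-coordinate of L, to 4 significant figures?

11.20

N is at the origin; NB runs at -36.1° with length 25.3, so B = 25.3·(cos -36.1°, sin -36.1°) = (20.44, -14.91). ∠NBL = 60.8°, so BL runs at -36.1° + (180° − 60.8°) = 83.10° from the x-axis; with |BL| = 26.3, L = B + 26.3·(cos 83.10°, sin 83.10°) = (23.60, 11.20). So L.y = 11.20.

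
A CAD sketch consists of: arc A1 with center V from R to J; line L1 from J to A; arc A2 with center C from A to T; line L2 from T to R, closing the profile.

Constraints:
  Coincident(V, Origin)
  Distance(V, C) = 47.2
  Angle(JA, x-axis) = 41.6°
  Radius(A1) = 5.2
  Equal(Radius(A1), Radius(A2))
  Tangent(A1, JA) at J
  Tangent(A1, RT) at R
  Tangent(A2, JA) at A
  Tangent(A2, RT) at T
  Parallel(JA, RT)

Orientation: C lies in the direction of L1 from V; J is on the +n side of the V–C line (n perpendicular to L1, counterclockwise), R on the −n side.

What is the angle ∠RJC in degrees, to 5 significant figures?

83.713°

V is at the origin and C lies 47.2 along u from V, so C = 47.2·u = (35.296, 31.337). Tangency of A1 to both parallel lines with radius 5.2 puts J and R at V ± 5.2·n: J = (-3.4524, 3.8886), R = (3.4524, -3.8886). Then cos ∠RJC = JR·JC / (|JR||JC|), giving 83.713°.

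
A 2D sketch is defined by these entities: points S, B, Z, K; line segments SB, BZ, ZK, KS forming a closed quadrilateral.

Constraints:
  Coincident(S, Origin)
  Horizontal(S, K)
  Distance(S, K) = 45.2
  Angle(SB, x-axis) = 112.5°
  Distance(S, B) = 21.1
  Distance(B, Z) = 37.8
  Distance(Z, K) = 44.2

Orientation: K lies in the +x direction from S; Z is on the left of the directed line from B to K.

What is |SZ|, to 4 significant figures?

45.93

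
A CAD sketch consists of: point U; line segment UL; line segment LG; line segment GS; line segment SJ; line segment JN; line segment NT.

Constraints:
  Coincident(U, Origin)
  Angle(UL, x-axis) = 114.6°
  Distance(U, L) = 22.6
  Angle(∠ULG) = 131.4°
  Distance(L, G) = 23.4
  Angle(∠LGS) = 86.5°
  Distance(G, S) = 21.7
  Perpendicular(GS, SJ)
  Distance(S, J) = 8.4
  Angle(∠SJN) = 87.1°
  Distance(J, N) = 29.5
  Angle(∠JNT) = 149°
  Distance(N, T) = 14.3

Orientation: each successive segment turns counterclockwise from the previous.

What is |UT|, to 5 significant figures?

54.591

∠SJN = 87.1° gives JN at 79.600° from the x-axis; with |JN| = 29.5, N = (-23.301, 33.277). ∠JNT = 149.0° gives NT at 110.60° from the x-axis; with |NT| = 14.3, T = (-28.333, 46.663). Then |UT| = |T − U| = 54.591.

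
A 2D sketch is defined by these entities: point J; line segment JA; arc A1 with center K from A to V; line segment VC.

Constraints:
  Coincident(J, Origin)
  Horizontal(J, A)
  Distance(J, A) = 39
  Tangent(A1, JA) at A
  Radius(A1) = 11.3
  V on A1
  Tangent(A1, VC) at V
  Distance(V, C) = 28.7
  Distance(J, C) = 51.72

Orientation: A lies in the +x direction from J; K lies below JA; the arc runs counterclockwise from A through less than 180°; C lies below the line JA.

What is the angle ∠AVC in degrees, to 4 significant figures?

131.5°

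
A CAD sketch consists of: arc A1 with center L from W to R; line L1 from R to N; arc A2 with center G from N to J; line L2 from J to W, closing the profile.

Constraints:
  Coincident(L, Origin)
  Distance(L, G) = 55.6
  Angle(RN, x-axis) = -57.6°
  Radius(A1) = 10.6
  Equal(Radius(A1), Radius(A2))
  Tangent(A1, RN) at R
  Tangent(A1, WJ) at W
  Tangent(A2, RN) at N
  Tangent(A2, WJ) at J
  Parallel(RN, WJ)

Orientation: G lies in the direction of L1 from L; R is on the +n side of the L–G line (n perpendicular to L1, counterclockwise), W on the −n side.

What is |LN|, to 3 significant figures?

56.6

The slot axis is L1's direction at -57.6°, so u = (cos -57.6°, sin -57.6°) = (0.536, -0.844) and n = (−sin -57.6°, cos -57.6°) = (0.844, 0.536). L is at the origin and G lies 55.6 along u from L, so G = 55.6·u = (29.8, -46.9). Tangency of A1 to both parallel lines with radius 10.6 puts R and W at L ± 10.6·n: R = (8.95, 5.68), W = (-8.95, -5.68). Equal radii place N and J the same way about G: N = G + 10.6·n = (38.7, -41.3), J = G − 10.6·n = (20.8, -52.6). Then |LN| = |N − L| = 56.6.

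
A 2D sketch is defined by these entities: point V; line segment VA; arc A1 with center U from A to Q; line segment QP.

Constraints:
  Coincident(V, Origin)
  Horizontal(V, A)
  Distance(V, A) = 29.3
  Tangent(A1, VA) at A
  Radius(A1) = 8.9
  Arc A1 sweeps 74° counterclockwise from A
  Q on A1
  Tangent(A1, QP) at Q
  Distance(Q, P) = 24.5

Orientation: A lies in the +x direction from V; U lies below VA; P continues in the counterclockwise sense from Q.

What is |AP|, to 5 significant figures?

33.678

V is at the origin; V and A share the same y with |VA| = 29.3 and A on the +x side, so A = (29.300, 0.0000). Since A1 is tangent to VA there, UA ⟂ VA, so U = A + (0, -8.9) = (29.300, -8.9000). On A1, A sits at bearing 90° from U; a 74° counterclockwise sweep puts Q at bearing 164°, so Q = U + 8.9·(cos 164°, sin 164°) = (20.745, -6.4468). A1 meets QP tangentially, so UQ is at right angles to QP, so QP runs along (−sin 164°, cos 164°); with |QP| = 24.5, P = (13.992, -29.998). Then |AP| = |P − A| = 33.678.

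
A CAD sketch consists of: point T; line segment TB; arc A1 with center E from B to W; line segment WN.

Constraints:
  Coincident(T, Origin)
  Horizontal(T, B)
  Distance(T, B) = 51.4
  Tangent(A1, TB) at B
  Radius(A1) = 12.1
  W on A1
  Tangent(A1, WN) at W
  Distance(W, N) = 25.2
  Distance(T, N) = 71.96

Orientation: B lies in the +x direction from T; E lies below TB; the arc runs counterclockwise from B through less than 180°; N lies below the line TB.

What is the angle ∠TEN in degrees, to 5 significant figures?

123.01°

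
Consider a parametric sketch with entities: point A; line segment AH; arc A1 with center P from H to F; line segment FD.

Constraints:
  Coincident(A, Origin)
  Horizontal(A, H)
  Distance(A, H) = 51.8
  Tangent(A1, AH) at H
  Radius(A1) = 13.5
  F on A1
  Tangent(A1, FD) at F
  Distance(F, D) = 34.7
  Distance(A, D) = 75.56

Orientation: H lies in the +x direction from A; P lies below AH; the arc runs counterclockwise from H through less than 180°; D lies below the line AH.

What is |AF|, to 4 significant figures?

44.56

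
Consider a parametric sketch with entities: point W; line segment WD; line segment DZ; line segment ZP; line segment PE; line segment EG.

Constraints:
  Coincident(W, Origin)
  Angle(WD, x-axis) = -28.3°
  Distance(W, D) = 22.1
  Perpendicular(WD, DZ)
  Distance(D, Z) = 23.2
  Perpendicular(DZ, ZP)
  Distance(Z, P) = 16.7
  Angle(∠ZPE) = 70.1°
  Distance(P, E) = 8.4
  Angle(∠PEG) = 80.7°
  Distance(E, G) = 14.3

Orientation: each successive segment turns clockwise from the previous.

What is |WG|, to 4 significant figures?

30.44

W is at the origin; WD runs at -28.3° with length 22.1, so D = (19.46, -10.48). WD is perpendicular to DZ, so DZ runs at -118.3°; with |DZ| = 23.2, Z = (8.460, -30.90). DZ ⟂ ZP, so ZP runs at 151.7°; with |ZP| = 16.7, P = (-6.244, -22.99). ∠ZPE = 70.1° gives PE at 41.80° from the x-axis; with |PE| = 8.4, E = (0.01773, -17.39). ∠PEG = 80.7° gives EG at -57.50° from the x-axis; with |EG| = 14.3, G = (7.701, -29.45). Then |WG| = |G − W| = 30.44.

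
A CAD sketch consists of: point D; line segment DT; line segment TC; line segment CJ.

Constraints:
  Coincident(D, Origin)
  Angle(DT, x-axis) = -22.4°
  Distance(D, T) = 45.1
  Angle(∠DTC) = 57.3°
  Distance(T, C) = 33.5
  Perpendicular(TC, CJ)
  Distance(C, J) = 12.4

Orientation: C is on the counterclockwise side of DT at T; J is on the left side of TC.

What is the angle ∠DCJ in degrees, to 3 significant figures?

13.5°

D is at the origin; DT runs at -22.4° with length 45.1, so T = 45.1·(cos -22.4°, sin -22.4°) = (41.7, -17.2). ∠DTC = 57.3°, so TC runs at -22.4° + (180° − 57.3°) = 100° from the x-axis; with |TC| = 33.5, C = T + 33.5·(cos 100°, sin 100°) = (35.7, 15.8). The perpendicularity gives CJ at right angles to TC; with |CJ| = 12.4 on the left of TC, J = C + 12.4·(-0.984, -0.179) = (23.5, 13.6). Then cos ∠DCJ = CD·CJ / (|CD||CJ|), giving 13.5°.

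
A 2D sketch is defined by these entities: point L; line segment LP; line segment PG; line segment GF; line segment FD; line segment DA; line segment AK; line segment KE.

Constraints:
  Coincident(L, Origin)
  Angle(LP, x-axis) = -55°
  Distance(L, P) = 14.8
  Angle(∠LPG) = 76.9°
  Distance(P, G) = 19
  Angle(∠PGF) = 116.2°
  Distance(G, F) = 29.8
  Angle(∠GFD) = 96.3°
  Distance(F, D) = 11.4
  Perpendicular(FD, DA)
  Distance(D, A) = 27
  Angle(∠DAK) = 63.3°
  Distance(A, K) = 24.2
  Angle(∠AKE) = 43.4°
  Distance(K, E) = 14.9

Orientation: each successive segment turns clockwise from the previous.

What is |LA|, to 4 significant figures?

6.372

L is at the origin; LP runs at -55.0° with length 14.8, so P = (8.489, -12.12). ∠LPG = 76.9° gives PG at -158.1° from the x-axis; with |PG| = 19.0, G = (-9.140, -19.21). ∠PGF = 116.2° gives GF at 138.1° from the x-axis; with |GF| = 29.8, F = (-31.32, 0.6912). ∠GFD = 96.3° gives FD at 54.40° from the x-axis; with |FD| = 11.4, D = (-24.68, 9.961). The perpendicularity gives DA at right angles to FD, so DA runs at -35.60°; with |DA| = 27.0, A = (-2.731, -5.757). Then |LA| = |A − L| = 6.372.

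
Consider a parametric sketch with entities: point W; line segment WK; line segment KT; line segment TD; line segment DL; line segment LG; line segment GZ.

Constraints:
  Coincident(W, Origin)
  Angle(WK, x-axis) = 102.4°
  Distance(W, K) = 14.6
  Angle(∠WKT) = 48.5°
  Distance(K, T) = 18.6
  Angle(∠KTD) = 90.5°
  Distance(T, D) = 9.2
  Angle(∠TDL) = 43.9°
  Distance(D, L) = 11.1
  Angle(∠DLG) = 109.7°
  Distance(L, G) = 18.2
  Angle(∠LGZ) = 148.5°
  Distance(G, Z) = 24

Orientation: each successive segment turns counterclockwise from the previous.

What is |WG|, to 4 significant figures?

27.61

W is at the origin; WK runs at 102.4° with length 14.6, so K = (-3.135, 14.26). ∠WKT = 48.5° gives KT at -126.1° from the x-axis; with |KT| = 18.6, T = (-14.09, -0.7692). ∠KTD = 90.5° gives TD at -36.60° from the x-axis; with |TD| = 9.2, D = (-6.708, -6.254). ∠TDL = 43.9° gives DL at 99.50° from the x-axis; with |DL| = 11.1, L = (-8.540, 4.693). ∠DLG = 109.7° gives LG at 169.8° from the x-axis; with |LG| = 18.2, G = (-26.45, 7.916). Then |WG| = |G − W| = 27.61.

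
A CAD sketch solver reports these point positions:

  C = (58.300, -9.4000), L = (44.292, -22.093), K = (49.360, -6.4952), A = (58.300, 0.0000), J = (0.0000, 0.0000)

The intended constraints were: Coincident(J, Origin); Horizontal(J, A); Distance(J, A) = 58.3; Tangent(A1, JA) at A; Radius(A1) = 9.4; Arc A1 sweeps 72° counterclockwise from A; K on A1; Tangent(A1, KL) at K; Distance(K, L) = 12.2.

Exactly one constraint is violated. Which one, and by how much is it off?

Distance(K, L) = 12.2 — off by 4.20.

J = (0.00, 0.00) ✓; J.y = 0.00, A.y = 0.00 ✓; |JA| = 58.30 ✓; ∠(CA, AJ) = 90.00° ✓; |CA| = 9.400 ✓; bearing(C→K) − bearing(C→A) = 72.00° ✓; |CK| = 9.400 ✓; ∠(CK, KL) = 90.00° ✓; |KL| = 16.40 ✗.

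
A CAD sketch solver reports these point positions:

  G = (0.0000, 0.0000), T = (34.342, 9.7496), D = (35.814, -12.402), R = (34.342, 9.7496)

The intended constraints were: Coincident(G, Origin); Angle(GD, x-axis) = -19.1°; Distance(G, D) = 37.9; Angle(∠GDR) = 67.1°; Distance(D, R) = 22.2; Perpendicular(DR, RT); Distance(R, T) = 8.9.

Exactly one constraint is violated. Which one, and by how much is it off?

Distance(R, T) = 8.9 — off by 8.90.

G = (0.00, 0.00) ✓; GD at -19.10° ✓; |GD| = 37.90 ✓; ∠GDR = 67.10° ✓; |DR| = 22.20 ✓; ∠(DR, RT) = 90.00° ✓; |RT| = 0.000 ✗.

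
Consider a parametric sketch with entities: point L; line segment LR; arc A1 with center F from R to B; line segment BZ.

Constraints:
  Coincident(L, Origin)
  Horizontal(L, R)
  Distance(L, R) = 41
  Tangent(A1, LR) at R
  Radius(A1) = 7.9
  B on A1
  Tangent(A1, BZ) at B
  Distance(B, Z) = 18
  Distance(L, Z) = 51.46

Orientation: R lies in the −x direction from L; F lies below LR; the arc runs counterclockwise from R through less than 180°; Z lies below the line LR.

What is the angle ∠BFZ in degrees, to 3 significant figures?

66.3°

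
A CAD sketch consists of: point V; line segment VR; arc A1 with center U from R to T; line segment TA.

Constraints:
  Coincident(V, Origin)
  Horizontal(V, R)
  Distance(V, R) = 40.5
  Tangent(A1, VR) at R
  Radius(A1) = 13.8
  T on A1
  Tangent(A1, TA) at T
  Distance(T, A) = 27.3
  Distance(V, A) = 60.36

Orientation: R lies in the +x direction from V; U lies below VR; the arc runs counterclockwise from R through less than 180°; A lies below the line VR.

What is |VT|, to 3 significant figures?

34.7

V is at the origin; VR is horizontal with |VR| = 40.5 and R on the +x side, so R = (40.5, 0.00). The tangent condition forces UR to be normal to VR, so U = R + (0, -13.8) = (40.5, -13.8). Since UT ⟂ TA (tangency), |UA| = √(13.8² + 27.3²) = 30.6 regardless of where T sits on A1. So A lies on both circle(V, 60.36) and circle(U, 30.6); the below-VR intersection is A = (40.9, -44.4). T is the foot of the tangent from A: T = (28.3, -20.2).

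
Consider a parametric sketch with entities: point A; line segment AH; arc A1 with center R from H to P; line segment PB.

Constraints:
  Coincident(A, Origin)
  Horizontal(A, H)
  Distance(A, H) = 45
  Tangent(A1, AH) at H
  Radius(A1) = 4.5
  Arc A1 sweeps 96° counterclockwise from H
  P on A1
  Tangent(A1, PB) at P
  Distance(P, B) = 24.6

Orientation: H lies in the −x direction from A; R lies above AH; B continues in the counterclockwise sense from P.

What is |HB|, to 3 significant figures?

29.5

A is at the origin; A and H share the same y with |AH| = 45.0 and H on the −x side, so H = (-45.0, 0.00). The tangent condition forces RH to be normal to AH, so R = H + (0, 4.5) = (-45.0, 4.50). On A1, H sits at bearing -90° from R; a 96° counterclockwise sweep puts P at bearing 6°, so P = R + 4.5·(cos 6°, sin 6°) = (-40.5, 4.97). A1 meets PB tangentially, so RP is at right angles to PB, so PB runs along (−sin 6°, cos 6°); with |PB| = 24.6, B = (-43.1, 29.4). Then |HB| = |B − H| = 29.5.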